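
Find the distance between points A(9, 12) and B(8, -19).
Using the distance formula: d = sqrt((x₂-x₁)² + (y₂-y₁)²)
dx = 8 - 9 = -1
dy = (-19) - 12 = -31
d = sqrt((-1)² + (-31)²) = sqrt(1 + 961) = sqrt(962) = 31.02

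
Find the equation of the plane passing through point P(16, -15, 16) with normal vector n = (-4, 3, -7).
d = n·P = (-4)(16) + (3)(-15) + (-7)(16) = -221
Plane: -4x + 3y - 7z = -221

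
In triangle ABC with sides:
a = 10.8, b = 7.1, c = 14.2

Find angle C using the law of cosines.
cos(C) = (a² + b² - c²)/(2ab)
cos(C) = (10.8² + 7.1² - 14.2²)/(2·10.8·7.1) = -34.59/153.36 = -0.225548
C = arccos(-0.225548) = 103°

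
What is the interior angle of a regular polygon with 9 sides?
Interior angle of a regular n-gon = (n-2)*180/n
Interior angle = (9-2)*180/9
Interior angle = 7*180/9
Interior angle = 1260/9
Interior angle = 140 degrees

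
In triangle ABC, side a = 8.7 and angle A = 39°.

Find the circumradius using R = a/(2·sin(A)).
R = a/(2·sin(A)) = 8.7/(2·sin(39°))
R = 8.7/(2·0.629320) = 8.7/1.258641 = 6.912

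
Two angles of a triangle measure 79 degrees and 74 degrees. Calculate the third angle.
Sum of angles in a triangle = 180 degrees
Third angle = 180 - 79 - 74
Third angle = 27 degrees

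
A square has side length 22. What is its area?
Area = s²
Area = 22²
Area = 484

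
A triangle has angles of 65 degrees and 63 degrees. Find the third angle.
Sum of angles in a triangle = 180 degrees
Third angle = 180 - 65 - 63
Third angle = 52 degrees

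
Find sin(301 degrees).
sin(301 degrees) = -0.8572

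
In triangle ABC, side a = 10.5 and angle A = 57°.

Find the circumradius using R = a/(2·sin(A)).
R = a/(2·sin(A)) = 10.5/(2·sin(57°))
R = 10.5/(2·0.838671) = 10.5/1.677341 = 6.26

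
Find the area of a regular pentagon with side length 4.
For a regular 5-gon with side length s = 4:
Apothem a = s / (2*tan(pi/5)) = 4 / (2*tan(pi/5)) ≈ 2.7528
Perimeter P = 5 * 4 = 20
Area = (1/2) * P * a = (1/2) * 20 * 2.7528 = 27.53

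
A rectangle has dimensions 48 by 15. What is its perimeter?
Perimeter = 2 * (length + width)
Perimeter = 2 * (48 + 15)
Perimeter = 2 * 63
Perimeter = 126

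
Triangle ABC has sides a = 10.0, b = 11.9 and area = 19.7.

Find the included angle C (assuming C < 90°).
Area = ½ab·sin(C)  →  sin(C) = 2·Area/(ab)
sin(C) = 2·19.7/(10.0·11.9) = 0.331092
C = arcsin(0.331092) = 19.34°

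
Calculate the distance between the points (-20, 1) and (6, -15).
Using the distance formula: d = sqrt((x₂-x₁)² + (y₂-y₁)²)
dx = 6 - (-20) = 26
dy = (-15) - 1 = -16
d = sqrt(26² + (-16)²) = sqrt(676 + 256) = sqrt(932) = 30.53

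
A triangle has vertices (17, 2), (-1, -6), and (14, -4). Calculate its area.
Using the coordinate formula: Area = (1/2)|x₁(y₂-y₃) + x₂(y₃-y₁) + x₃(y₁-y₂)|
Area = (1/2)|17((-6)-(-4)) + (-1)((-4)-2) + 14(2-(-6))|
Area = (1/2)|17*(-2) + (-1)*(-6) + 14*8|
Area = (1/2)|(-34) + 6 + 112|
Area = (1/2)*84 = 42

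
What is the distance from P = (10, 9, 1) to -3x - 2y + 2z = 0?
d = |(-3)(10) + (-2)(9) + 2(1) - (0)| / √((-3)² + (-2)² + 2²) = 46/√17 = 11.16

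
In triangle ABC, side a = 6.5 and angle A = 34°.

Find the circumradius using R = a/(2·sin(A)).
R = a/(2·sin(A)) = 6.5/(2·sin(34°))
R = 6.5/(2·0.559193) = 6.5/1.118386 = 5.812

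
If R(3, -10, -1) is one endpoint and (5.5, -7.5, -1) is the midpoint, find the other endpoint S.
S = (2×5.5 - 3, 2×(-7.5) - (-10), 2×(-1) - (-1)) = (8, -5, -1)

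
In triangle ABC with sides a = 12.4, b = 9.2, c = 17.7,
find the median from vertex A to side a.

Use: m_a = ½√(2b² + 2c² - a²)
m_a = ½√(2·9.2² + 2·17.7² - 12.4²)
m_a = ½√(169.28 + 626.58 - 153.76) = ½√642.1 = 12.67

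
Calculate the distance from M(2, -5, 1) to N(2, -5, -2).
d = √[(0)² + (0)² + (-3)²] = √9 = 3.0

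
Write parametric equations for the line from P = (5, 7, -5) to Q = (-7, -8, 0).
Direction vector d = Q - P = (-12, -15, 5)
x = 5 - 12t, y = 7 - 15t, z = -5 + 5t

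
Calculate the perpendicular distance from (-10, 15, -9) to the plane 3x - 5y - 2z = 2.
d = |3(-10) + (-5)(15) + (-2)(-9) - (2)| / √(3² + (-5)² + (-2)²) = 89/√38 = 14.44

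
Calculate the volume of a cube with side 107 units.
Volume = s³
Volume = 107³
Volume = 1225043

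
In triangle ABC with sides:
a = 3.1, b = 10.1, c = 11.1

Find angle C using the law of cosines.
cos(C) = (a² + b² - c²)/(2ab)
cos(C) = (3.1² + 10.1² - 11.1²)/(2·3.1·10.1) = -11.59/62.62 = -0.185085
C = arccos(-0.185085) = 100.7°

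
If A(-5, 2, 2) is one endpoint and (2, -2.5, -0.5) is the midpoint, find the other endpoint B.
B = (2×2 - (-5), 2×(-2.5) - 2, 2×(-0.5) - 2) = (9, -7, -3)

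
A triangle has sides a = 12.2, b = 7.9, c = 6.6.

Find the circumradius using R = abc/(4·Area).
s = (a+b+c)/2 = 13.35
Area = √(s(s-a)(s-b)(s-c)) = √(13.35·1.15·5.45·6.75) = 23.7651
R = abc/(4·Area) = (12.2·7.9·6.6)/(4·23.7651) = 636.108/95.0604 = 6.692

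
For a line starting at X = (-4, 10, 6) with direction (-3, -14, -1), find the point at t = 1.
P(1) = (-4 + (-3)(1), 10 + (-14)(1), 6 + (-1)(1)) = (-7, -4, 5)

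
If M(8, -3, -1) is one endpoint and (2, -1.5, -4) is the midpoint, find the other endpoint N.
N = (2×2 - 8, 2×(-1.5) - (-3), 2×(-4) - (-1)) = (-4, 0, -7)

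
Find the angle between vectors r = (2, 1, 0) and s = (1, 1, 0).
r·s = 3, |r|² = 5, |s|² = 2
cos θ = 3/√10 ≈ 0.9487
θ ≈ 18.43°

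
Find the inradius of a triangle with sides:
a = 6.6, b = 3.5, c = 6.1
s = (a+b+c)/2 = (6.6+3.5+6.1)/2 = 8.1
Area = √(s(s-a)(s-b)(s-c)) = √(8.1·1.5·4.6·2) = 10.5726
r = Area/s = 10.5726/8.1 = 1.305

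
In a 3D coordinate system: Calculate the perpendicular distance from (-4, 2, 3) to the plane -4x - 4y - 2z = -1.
d = |(-4)(-4) + (-4)(2) + (-2)(3) - (-1)| / √((-4)² + (-4)² + (-2)²) = 3/√36 = 0.5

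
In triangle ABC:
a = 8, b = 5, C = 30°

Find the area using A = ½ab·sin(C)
A = ½·8·5·sin(30°) = ½·40·0.500000 = 10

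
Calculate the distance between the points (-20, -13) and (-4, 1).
Using the distance formula: d = sqrt((x₂-x₁)² + (y₂-y₁)²)
dx = (-4) - (-20) = 16
dy = 1 - (-13) = 14
d = sqrt(16² + 14²) = sqrt(256 + 196) = sqrt(452) = 21.26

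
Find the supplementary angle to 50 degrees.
Supplementary angles sum to 180 degrees.
Other angle = 180 - 50
Other angle = 130 degrees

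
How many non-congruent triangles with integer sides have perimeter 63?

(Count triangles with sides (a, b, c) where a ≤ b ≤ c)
With a ≤ b ≤ c and a + b + c = 63, the triangle inequality a + b > c gives c < 63/2, so c ≤ 31.
Iterate a from 1 to ⌊p/3⌋ = 21; for each a, b ranges from a to ⌊(p−a)/2⌋ with c = p − a − b, keeping only c ≥ b.
Triples: (1, 31, 31), (2, 30, 31), (3, 29, 31), …
Count = 91 triangles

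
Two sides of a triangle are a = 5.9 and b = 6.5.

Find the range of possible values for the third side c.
By the triangle inequality: |a - b| < c < a + b
|5.9 - 6.5| < c < 5.9 + 6.5
0.6 < c < 12.4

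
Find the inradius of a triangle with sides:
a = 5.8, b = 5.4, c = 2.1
s = (a+b+c)/2 = (5.8+5.4+2.1)/2 = 6.65
Area = √(s(s-a)(s-b)(s-c)) = √(6.65·0.85·1.25·4.55) = 5.66997
r = Area/s = 5.66997/6.65 = 0.8526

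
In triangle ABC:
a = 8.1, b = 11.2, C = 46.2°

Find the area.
Using A = ½ab·sin(C):
A = ½·8.1·11.2·sin(46.2°) = ½·90.72·0.721760 = 32.74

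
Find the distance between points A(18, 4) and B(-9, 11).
Using the distance formula: d = sqrt((x₂-x₁)² + (y₂-y₁)²)
dx = (-9) - 18 = -27
dy = 11 - 4 = 7
d = sqrt((-27)² + 7²) = sqrt(729 + 49) = sqrt(778) = 27.89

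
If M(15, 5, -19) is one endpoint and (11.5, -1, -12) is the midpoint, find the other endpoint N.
N = (2×11.5 - 15, 2×(-1) - 5, 2×(-12) - (-19)) = (8, -7, -5)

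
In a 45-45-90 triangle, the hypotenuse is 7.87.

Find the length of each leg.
In a 45-45-90 triangle, hypotenuse = leg·√2  →  leg = hypotenuse/√2
leg = 7.87/√2 = 5.565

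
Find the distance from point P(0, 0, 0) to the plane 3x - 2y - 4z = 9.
d = |3(0) + (-2)(0) + (-4)(0) - (9)| / √(3² + (-2)² + (-4)²) = 9/√29 = 1.671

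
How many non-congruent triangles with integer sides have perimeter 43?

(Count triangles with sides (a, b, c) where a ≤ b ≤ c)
With a ≤ b ≤ c and a + b + c = 43, the triangle inequality a + b > c gives c < 43/2, so c ≤ 21.
Iterate a from 1 to ⌊p/3⌋ = 14; for each a, b ranges from a to ⌊(p−a)/2⌋ with c = p − a − b, keeping only c ≥ b.
Triples: (1, 21, 21), (2, 20, 21), (3, 19, 21), …
Count = 44 triangles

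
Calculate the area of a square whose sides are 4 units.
Area = s²
Area = 4²
Area = 16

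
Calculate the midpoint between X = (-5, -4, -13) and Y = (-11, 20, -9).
Midpoint = ((-5-11)/2, (-4+20)/2, (-13-9)/2) = (-8, 8, -11)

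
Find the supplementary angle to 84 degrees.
Supplementary angles sum to 180 degrees.
Other angle = 180 - 84
Other angle = 96 degrees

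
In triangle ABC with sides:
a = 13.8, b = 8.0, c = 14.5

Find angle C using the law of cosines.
cos(C) = (a² + b² - c²)/(2ab)
cos(C) = (13.8² + 8.0² - 14.5²)/(2·13.8·8.0) = 44.19/220.8 = 0.200136
C = arccos(0.200136) = 78.46°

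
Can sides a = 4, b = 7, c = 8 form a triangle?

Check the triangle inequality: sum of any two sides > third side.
Yes, triangle inequality satisfied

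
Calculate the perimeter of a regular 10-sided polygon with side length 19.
Perimeter = number of sides * side length
Perimeter = 10 * 19
Perimeter = 190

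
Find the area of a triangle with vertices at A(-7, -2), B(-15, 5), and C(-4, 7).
Using the coordinate formula: Area = (1/2)|x₁(y₂-y₃) + x₂(y₃-y₁) + x₃(y₁-y₂)|
Area = (1/2)|(-7)(5-7) + (-15)(7-(-2)) + (-4)((-2)-5)|
Area = (1/2)|(-7)*(-2) + (-15)*9 + (-4)*(-7)|
Area = (1/2)|14 + (-135) + 28|
Area = (1/2)*93 = 46.50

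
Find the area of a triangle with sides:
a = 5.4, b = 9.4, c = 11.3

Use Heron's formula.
s = (a+b+c)/2 = (5.4+9.4+11.3)/2 = 13.05
A = √(s(s-a)(s-b)(s-c)) = √(13.05·7.65·3.65·1.75)
A = √637.68 = 25.25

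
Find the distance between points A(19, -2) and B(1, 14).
Using the distance formula: d = sqrt((x₂-x₁)² + (y₂-y₁)²)
dx = 1 - 19 = -18
dy = 14 - (-2) = 16
d = sqrt((-18)² + 16²) = sqrt(324 + 256) = sqrt(580) = 24.08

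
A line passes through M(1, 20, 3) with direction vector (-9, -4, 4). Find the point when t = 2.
P(2) = (1 + (-9)(2), 20 + (-4)(2), 3 + 4(2)) = (-17, 12, 11)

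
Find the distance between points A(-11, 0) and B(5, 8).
Using the distance formula: d = sqrt((x₂-x₁)² + (y₂-y₁)²)
dx = 5 - (-11) = 16
dy = 8 - 0 = 8
d = sqrt(16² + 8²) = sqrt(256 + 64) = sqrt(320) = 17.89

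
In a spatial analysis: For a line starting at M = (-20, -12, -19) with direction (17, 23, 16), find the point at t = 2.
P(2) = (-20 + 17(2), -12 + 23(2), -19 + 16(2)) = (14, 34, 13)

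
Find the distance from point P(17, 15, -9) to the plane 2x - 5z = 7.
d = |2(17) + 0(15) + (-5)(-9) - (7)| / √(2² + 0² + (-5)²) = 72/√29 = 13.37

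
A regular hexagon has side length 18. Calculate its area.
For a regular 6-gon with side length s = 18:
Apothem a = s / (2*tan(pi/6)) = 18 / (2*tan(pi/6)) ≈ 15.5885
Perimeter P = 6 * 18 = 108
Area = (1/2) * P * a = (1/2) * 108 * 15.5885 = 841.78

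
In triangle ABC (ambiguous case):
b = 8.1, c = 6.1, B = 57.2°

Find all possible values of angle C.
sin(C)/c = sin(B)/b  →  sin(C) = c·sin(B)/b = 6.1·sin(57.2°)/8.1 = 0.633019
C₁ = arcsin(0.633019) = 39.27°,  C₂ = 180° - C₁ = 140.73°
Check C₂: A = 180° - 57.2° - 140.73° = -17.93° ≤ 0, rejected
C = 39.27° (one solution)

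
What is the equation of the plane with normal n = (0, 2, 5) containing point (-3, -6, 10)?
d = n·P = (0)(-3) + (2)(-6) + (5)(10) = 38
Plane: 2y + 5z = 38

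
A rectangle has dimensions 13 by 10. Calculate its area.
Area = length * width
Area = 13 * 10
Area = 130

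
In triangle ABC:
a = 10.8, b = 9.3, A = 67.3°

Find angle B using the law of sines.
sin(B)/b = sin(A)/a
sin(B) = b·sin(A)/a = 9.3·sin(67.3°)/10.8 = 0.794408
B = arcsin(0.794408) = 52.6°  (b ≤ a, so B ≤ A and the acute solution is unique)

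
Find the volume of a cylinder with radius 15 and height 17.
Volume = pi * r² * h
Volume = pi * 15² * 17
Volume = pi * 225 * 17
Volume = pi * 3825
Volume = 12016.59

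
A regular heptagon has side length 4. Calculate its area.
For a regular 7-gon with side length s = 4:
Apothem a = s / (2*tan(pi/7)) = 4 / (2*tan(pi/7)) ≈ 4.153
Perimeter P = 7 * 4 = 28
Area = (1/2) * P * a = (1/2) * 28 * 4.153 = 58.14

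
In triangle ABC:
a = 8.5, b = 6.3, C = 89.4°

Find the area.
Using A = ½ab·sin(C):
A = ½·8.5·6.3·sin(89.4°) = ½·53.55·0.999945 = 26.77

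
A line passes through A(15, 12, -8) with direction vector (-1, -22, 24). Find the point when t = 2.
P(2) = (15 + (-1)(2), 12 + (-22)(2), -8 + 24(2)) = (13, -32, 40)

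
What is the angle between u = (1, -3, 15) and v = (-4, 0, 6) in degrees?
u·v = 86, |u|² = 235, |v|² = 52
cos θ = 86/√12220 ≈ 0.778
θ ≈ 38.92°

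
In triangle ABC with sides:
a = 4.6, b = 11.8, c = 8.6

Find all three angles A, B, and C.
By the law of cosines:
cos(A) = (b² + c² - a²)/(2bc) = 0.946196  →  A = 18.88°
cos(B) = (a² + c² - b²)/(2ac) = -0.557634  →  B = 123.9°
cos(C) = (a² + b² - c²)/(2ab) = 0.796242  →  C = 37.23°
Check: A + B + C = 180.0° ✓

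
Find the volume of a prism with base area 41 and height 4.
Volume = base area * height
Volume = 41 * 4
Volume = 164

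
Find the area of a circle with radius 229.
Area = pi * r²
Area = pi * 229²
Area = pi * 52441
Area = 164748.26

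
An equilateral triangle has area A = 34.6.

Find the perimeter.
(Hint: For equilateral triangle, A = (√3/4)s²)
A = (√3/4)s²  →  s² = 4A/√3 = 4·34.6/√3 = 79.9053
s = 8.93898
Perimeter = 3s = 26.82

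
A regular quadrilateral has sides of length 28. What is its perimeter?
Perimeter = number of sides * side length
Perimeter = 4 * 28
Perimeter = 112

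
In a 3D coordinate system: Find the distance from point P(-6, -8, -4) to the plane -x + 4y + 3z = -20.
d = |(-1)(-6) + 4(-8) + 3(-4) - (-20)| / √((-1)² + 4² + 3²) = 18/√26 = 3.53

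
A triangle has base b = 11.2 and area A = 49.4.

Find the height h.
A = ½bh  →  h = 2A/b
h = 2·49.4/11.2 = 8.821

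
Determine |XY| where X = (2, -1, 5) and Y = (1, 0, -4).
d = √[(-1)² + (1)² + (-9)²] = √83 = 9.11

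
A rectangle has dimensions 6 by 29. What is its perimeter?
Perimeter = 2 * (length + width)
Perimeter = 2 * (6 + 29)
Perimeter = 2 * 35
Perimeter = 70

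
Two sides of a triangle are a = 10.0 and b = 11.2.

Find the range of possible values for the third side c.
By the triangle inequality: |a - b| < c < a + b
|10.0 - 11.2| < c < 10.0 + 11.2
1.2 < c < 21.2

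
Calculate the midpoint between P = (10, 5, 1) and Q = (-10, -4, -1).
Midpoint = ((10-10)/2, (5-4)/2, (1-1)/2) = (0, 0.5, 0)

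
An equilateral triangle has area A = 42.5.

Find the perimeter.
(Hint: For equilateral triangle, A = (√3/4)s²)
A = (√3/4)s²  →  s² = 4A/√3 = 4·42.5/√3 = 98.1495
s = 9.90705
Perimeter = 3s = 29.72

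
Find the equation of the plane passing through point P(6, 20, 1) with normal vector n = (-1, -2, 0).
d = n·P = (-1)(6) + (-2)(20) + (0)(1) = -46
Plane: -x - 2y = -46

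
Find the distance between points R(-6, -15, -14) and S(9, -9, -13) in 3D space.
d = √[(15)² + (6)² + (1)²] = √262 = 16.19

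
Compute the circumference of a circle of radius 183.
Circumference = 2 * pi * r
Circumference = 2 * pi * 183
Circumference = 1149.82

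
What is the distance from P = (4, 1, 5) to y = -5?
d = |0(4) + 1(1) + 0(5) - (-5)| / √(0² + 1² + 0²) = 6/√1 = 6.0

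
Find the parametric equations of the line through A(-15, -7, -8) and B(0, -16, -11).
Direction vector d = B - A = (15, -9, -3)
x = -15 + 15t, y = -7 - 9t, z = -8 - 3t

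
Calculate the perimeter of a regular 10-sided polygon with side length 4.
Perimeter = number of sides * side length
Perimeter = 10 * 4
Perimeter = 40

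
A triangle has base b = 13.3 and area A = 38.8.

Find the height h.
A = ½bh  →  h = 2A/b
h = 2·38.8/13.3 = 5.835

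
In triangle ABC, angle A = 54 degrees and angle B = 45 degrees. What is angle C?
Sum of angles in a triangle = 180 degrees
Third angle = 180 - 54 - 45
Third angle = 81 degrees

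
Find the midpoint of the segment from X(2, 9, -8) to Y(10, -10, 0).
Midpoint = ((2+10)/2, (9-10)/2, (-8+0)/2) = (6, -0.5, -4)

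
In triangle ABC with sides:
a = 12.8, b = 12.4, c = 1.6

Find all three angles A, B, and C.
By the law of cosines:
cos(A) = (b² + c² - a²)/(2bc) = -0.189516  →  A = 100.9°
cos(B) = (a² + c² - b²)/(2ac) = 0.308594  →  B = 72.03°
cos(C) = (a² + b² - c²)/(2ab) = 0.992440  →  C = 7.05°
Check: A + B + C = 180.0° ✓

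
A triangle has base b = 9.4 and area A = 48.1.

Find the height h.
A = ½bh  →  h = 2A/b
h = 2·48.1/9.4 = 10.23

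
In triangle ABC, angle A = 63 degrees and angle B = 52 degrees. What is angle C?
Sum of angles in a triangle = 180 degrees
Third angle = 180 - 63 - 52
Third angle = 65 degrees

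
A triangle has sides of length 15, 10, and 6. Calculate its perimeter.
Perimeter = sum of all sides
Perimeter = 15 + 10 + 6
Perimeter = 31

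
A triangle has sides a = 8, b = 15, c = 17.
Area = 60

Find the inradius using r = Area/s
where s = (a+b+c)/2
s = (8+15+17)/2 = 20
r = Area/s = 60/20 = 3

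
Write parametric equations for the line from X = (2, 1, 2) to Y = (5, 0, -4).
Direction vector d = Y - X = (3, -1, -6)
x = 2 + 3t, y = 1 - t, z = 2 - 6t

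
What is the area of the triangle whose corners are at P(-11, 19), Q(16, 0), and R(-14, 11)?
Using the coordinate formula: Area = (1/2)|x₁(y₂-y₃) + x₂(y₃-y₁) + x₃(y₁-y₂)|
Area = (1/2)|(-11)(0-11) + 16(11-19) + (-14)(19-0)|
Area = (1/2)|(-11)*(-11) + 16*(-8) + (-14)*19|
Area = (1/2)|121 + (-128) + (-266)|
Area = (1/2)*273 = 136.50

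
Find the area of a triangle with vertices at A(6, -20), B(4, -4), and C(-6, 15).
Using the coordinate formula: Area = (1/2)|x₁(y₂-y₃) + x₂(y₃-y₁) + x₃(y₁-y₂)|
Area = (1/2)|6((-4)-15) + 4(15-(-20)) + (-6)((-20)-(-4))|
Area = (1/2)|6*(-19) + 4*35 + (-6)*(-16)|
Area = (1/2)|(-114) + 140 + 96|
Area = (1/2)*122 = 61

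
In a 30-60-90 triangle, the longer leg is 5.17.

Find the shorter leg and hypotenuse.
In a 30-60-90 triangle, sides are in ratio 1 : √3 : 2.
Long leg = short leg·√3  →  short leg = 5.17/√3 = 2.985
Hypotenuse = 2·(short leg) = 2·5.17/√3 = 5.97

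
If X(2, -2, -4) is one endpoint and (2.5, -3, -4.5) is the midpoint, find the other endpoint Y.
Y = (2×2.5 - 2, 2×(-3) - (-2), 2×(-4.5) - (-4)) = (3, -4, -5)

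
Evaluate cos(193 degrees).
cos(193 degrees) = -0.9744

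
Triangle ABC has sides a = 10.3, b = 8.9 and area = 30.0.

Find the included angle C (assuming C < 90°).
Area = ½ab·sin(C)  →  sin(C) = 2·Area/(ab)
sin(C) = 2·30.0/(10.3·8.9) = 0.654522
C = arcsin(0.654522) = 40.88°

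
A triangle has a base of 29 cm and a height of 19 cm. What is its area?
Area = (1/2) * base * height
Area = (1/2) * 29 * 19
Area = 275.50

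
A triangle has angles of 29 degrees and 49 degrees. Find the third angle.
Sum of angles in a triangle = 180 degrees
Third angle = 180 - 29 - 49
Third angle = 102 degrees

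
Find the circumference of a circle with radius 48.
Circumference = 2 * pi * r
Circumference = 2 * pi * 48
Circumference = 301.59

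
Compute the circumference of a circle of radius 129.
Circumference = 2 * pi * r
Circumference = 2 * pi * 129
Circumference = 810.53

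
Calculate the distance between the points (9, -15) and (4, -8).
Using the distance formula: d = sqrt((x₂-x₁)² + (y₂-y₁)²)
dx = 4 - 9 = -5
dy = (-8) - (-15) = 7
d = sqrt((-5)² + 7²) = sqrt(25 + 49) = sqrt(74) = 8.60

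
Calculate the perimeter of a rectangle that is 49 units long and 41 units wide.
Perimeter = 2 * (length + width)
Perimeter = 2 * (49 + 41)
Perimeter = 2 * 90
Perimeter = 180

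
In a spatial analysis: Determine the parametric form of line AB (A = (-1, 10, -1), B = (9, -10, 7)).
Direction vector d = B - A = (10, -20, 8)
x = -1 + 10t, y = 10 - 20t, z = -1 + 8t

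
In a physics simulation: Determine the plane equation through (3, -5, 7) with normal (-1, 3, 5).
d = n·P = (-1)(3) + (3)(-5) + (5)(7) = 17
Plane: -x + 3y + 5z = 17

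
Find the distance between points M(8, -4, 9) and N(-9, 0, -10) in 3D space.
d = √[(-17)² + (4)² + (-19)²] = √666 = 25.81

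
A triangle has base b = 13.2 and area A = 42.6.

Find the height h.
A = ½bh  →  h = 2A/b
h = 2·42.6/13.2 = 6.455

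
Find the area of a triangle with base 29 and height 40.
Area = (1/2) * base * height
Area = (1/2) * 29 * 40
Area = 580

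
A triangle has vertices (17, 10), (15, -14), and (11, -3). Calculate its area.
Using the coordinate formula: Area = (1/2)|x₁(y₂-y₃) + x₂(y₃-y₁) + x₃(y₁-y₂)|
Area = (1/2)|17((-14)-(-3)) + 15((-3)-10) + 11(10-(-14))|
Area = (1/2)|17*(-11) + 15*(-13) + 11*24|
Area = (1/2)|(-187) + (-195) + 264|
Area = (1/2)*118 = 59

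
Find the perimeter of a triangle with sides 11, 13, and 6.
Perimeter = sum of all sides
Perimeter = 11 + 13 + 6
Perimeter = 30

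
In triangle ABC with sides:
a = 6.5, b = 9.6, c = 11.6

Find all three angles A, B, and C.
By the law of cosines:
cos(A) = (b² + c² - a²)/(2bc) = 0.828260  →  A = 34.08°
cos(B) = (a² + c² - b²)/(2ac) = 0.561340  →  B = 55.85°
cos(C) = (a² + b² - c²)/(2ab) = -0.001202  →  C = 90.07°
Check: A + B + C = 180.0° ✓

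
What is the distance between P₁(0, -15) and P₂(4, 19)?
Using the distance formula: d = sqrt((x₂-x₁)² + (y₂-y₁)²)
dx = 4 - 0 = 4
dy = 19 - (-15) = 34
d = sqrt(4² + 34²) = sqrt(16 + 1156) = sqrt(1172) = 34.23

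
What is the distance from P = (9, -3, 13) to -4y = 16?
d = |0(9) + (-4)(-3) + 0(13) - (16)| / √(0² + (-4)² + 0²) = 4/√16 = 1.0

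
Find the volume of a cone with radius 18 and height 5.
Volume = (1/3) * pi * r² * h
Volume = (1/3) * pi * 18² * 5
Volume = (1/3) * pi * 324 * 5
Volume = (1/3) * pi * 1620
Volume = 1696.46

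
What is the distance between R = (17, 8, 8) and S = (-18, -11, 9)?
d = √[(-35)² + (-19)² + (1)²] = √1587 = 39.84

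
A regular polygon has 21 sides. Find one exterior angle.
Exterior angle of a regular n-gon = 360/n
Exterior angle = 360/21
Exterior angle = 17.14 degrees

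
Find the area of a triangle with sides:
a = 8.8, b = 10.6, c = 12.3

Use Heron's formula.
s = (a+b+c)/2 = (8.8+10.6+12.3)/2 = 15.85
A = √(s(s-a)(s-b)(s-c)) = √(15.85·7.05·5.25·3.55)
A = √2082.6 = 45.64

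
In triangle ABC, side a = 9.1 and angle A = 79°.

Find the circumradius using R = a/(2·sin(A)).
R = a/(2·sin(A)) = 9.1/(2·sin(79°))
R = 9.1/(2·0.981627) = 9.1/1.963254 = 4.635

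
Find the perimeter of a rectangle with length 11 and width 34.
Perimeter = 2 * (length + width)
Perimeter = 2 * (11 + 34)
Perimeter = 2 * 45
Perimeter = 90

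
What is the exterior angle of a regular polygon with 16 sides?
Exterior angle of a regular n-gon = 360/n
Exterior angle = 360/16
Exterior angle = 22.50 degrees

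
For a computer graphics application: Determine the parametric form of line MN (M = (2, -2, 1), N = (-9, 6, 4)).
Direction vector d = N - M = (-11, 8, 3)
x = 2 - 11t, y = -2 + 8t, z = 1 + 3t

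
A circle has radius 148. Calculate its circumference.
Circumference = 2 * pi * r
Circumference = 2 * pi * 148
Circumference = 929.91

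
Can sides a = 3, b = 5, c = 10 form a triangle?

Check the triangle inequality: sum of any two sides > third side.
No: 3 + 5 = 8 is not > 10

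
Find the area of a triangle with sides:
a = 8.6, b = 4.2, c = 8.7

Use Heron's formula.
s = (a+b+c)/2 = (8.6+4.2+8.7)/2 = 10.75
A = √(s(s-a)(s-b)(s-c)) = √(10.75·2.15·6.55·2.05)
A = √310.343 = 17.62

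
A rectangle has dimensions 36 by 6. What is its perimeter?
Perimeter = 2 * (length + width)
Perimeter = 2 * (36 + 6)
Perimeter = 2 * 42
Perimeter = 84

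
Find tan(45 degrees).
tan(45 degrees) = 1
Decimal approximation: 1.0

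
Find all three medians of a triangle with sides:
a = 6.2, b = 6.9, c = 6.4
Using m_x = ½√(2y² + 2z² - x²):
m_a = ½√(2·6.9² + 2·6.4² - 6.2²) = ½√138.7 = 5.889
m_b = ½√(2·6.2² + 2·6.4² - 6.9²) = ½√111.19 = 5.272
m_c = ½√(2·6.2² + 2·6.9² - 6.4²) = ½√131.14 = 5.726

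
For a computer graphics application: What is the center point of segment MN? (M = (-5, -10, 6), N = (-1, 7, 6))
Midpoint = ((-5-1)/2, (-10+7)/2, (6+6)/2) = (-3, -1.5, 6)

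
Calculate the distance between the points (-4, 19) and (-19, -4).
Using the distance formula: d = sqrt((x₂-x₁)² + (y₂-y₁)²)
dx = (-19) - (-4) = -15
dy = (-4) - 19 = -23
d = sqrt((-15)² + (-23)²) = sqrt(225 + 529) = sqrt(754) = 27.46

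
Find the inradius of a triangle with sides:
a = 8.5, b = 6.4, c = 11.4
s = (a+b+c)/2 = (8.5+6.4+11.4)/2 = 13.15
Area = √(s(s-a)(s-b)(s-c)) = √(13.15·4.65·6.75·1.75) = 26.8757
r = Area/s = 26.8757/13.15 = 2.044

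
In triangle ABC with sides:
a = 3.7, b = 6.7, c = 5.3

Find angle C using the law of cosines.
cos(C) = (a² + b² - c²)/(2ab)
cos(C) = (3.7² + 6.7² - 5.3²)/(2·3.7·6.7) = 30.49/49.58 = 0.614966
C = arccos(0.614966) = 52.05°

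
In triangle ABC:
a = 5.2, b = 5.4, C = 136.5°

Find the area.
Using A = ½ab·sin(C):
A = ½·5.2·5.4·sin(136.5°) = ½·28.08·0.688355 = 9.664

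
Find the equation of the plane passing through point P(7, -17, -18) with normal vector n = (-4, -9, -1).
d = n·P = (-4)(7) + (-9)(-17) + (-1)(-18) = 143
Plane: -4x - 9y - z = 143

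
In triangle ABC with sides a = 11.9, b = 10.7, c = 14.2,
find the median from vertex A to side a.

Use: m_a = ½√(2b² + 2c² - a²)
m_a = ½√(2·10.7² + 2·14.2² - 11.9²)
m_a = ½√(228.98 + 403.28 - 141.61) = ½√490.65 = 11.08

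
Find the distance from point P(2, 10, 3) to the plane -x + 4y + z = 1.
d = |(-1)(2) + 4(10) + 1(3) - (1)| / √((-1)² + 4² + 1²) = 40/√18 = 9.428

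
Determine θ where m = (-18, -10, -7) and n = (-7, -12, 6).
m·n = 204, |m|² = 473, |n|² = 229
cos θ = 204/√108317 ≈ 0.6198
θ ≈ 51.7°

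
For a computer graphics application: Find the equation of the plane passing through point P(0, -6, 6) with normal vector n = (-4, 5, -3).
d = n·P = (-4)(0) + (5)(-6) + (-3)(6) = -48
Plane: -4x + 5y - 3z = -48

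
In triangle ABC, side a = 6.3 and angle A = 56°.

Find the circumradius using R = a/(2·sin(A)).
R = a/(2·sin(A)) = 6.3/(2·sin(56°))
R = 6.3/(2·0.829038) = 6.3/1.658075 = 3.8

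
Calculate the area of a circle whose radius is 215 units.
Area = pi * r²
Area = pi * 215²
Area = pi * 46225
Area = 145220.12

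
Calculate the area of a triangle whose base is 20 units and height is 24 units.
Area = (1/2) * base * height
Area = (1/2) * 20 * 24
Area = 240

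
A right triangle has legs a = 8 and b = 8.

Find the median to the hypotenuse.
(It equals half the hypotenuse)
Hypotenuse c = √(8² + 8²) = √128 = 11.3137
Median to hypotenuse = c/2 = 5.657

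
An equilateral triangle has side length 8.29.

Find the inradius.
For an equilateral triangle, r = s/(2√3) where s is the side.
r = 8.29/(2√3) = 8.29/3.464102 = 2.393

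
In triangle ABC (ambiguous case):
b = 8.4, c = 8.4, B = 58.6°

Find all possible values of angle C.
sin(C)/c = sin(B)/b  →  sin(C) = c·sin(B)/b = 8.4·sin(58.6°)/8.4 = 0.853551
C₁ = arcsin(0.853551) = 58.6°,  C₂ = 180° - C₁ = 121.4°
Check C₂: A = 180° - 58.6° - 121.4° = 0° ≤ 0, rejected
C = 58.6° (one solution)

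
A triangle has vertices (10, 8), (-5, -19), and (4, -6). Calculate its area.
Using the coordinate formula: Area = (1/2)|x₁(y₂-y₃) + x₂(y₃-y₁) + x₃(y₁-y₂)|
Area = (1/2)|10((-19)-(-6)) + (-5)((-6)-8) + 4(8-(-19))|
Area = (1/2)|10*(-13) + (-5)*(-14) + 4*27|
Area = (1/2)|(-130) + 70 + 108|
Area = (1/2)*48 = 24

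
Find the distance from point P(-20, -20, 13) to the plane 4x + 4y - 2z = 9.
d = |4(-20) + 4(-20) + (-2)(13) - (9)| / √(4² + 4² + (-2)²) = 195/√36 = 32.5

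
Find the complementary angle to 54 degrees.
Complementary angles sum to 90 degrees.
Other angle = 90 - 54
Other angle = 36 degrees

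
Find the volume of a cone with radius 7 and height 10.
Volume = (1/3) * pi * r² * h
Volume = (1/3) * pi * 7² * 10
Volume = (1/3) * pi * 49 * 10
Volume = (1/3) * pi * 490
Volume = 513.13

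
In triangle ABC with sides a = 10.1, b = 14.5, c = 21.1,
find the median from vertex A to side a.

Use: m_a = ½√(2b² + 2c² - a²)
m_a = ½√(2·14.5² + 2·21.1² - 10.1²)
m_a = ½√(420.5 + 890.42 - 102.01) = ½√1208.91 = 17.38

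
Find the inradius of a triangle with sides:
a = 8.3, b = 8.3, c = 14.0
s = (a+b+c)/2 = (8.3+8.3+14.0)/2 = 15.3
Area = √(s(s-a)(s-b)(s-c)) = √(15.3·7·7·1.3) = 31.2187
r = Area/s = 31.2187/15.3 = 2.04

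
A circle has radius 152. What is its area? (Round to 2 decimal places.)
Area = pi * r²
Area = pi * 152²
Area = pi * 23104
Area = 72583.36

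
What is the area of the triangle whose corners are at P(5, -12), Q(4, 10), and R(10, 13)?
Using the coordinate formula: Area = (1/2)|x₁(y₂-y₃) + x₂(y₃-y₁) + x₃(y₁-y₂)|
Area = (1/2)|5(10-13) + 4(13-(-12)) + 10((-12)-10)|
Area = (1/2)|5*(-3) + 4*25 + 10*(-22)|
Area = (1/2)|(-15) + 100 + (-220)|
Area = (1/2)*135 = 67.50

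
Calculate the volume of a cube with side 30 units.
Volume = s³
Volume = 30³
Volume = 27000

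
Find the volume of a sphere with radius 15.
Volume = (4/3) * pi * r³
Volume = (4/3) * pi * 15³
Volume = (4/3) * pi * 3375
Volume = 14137.17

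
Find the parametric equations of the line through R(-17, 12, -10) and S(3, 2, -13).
Direction vector d = S - R = (20, -10, -3)
x = -17 + 20t, y = 12 - 10t, z = -10 - 3t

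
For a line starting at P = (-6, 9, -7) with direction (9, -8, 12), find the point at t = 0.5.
P(0.5) = (-6 + 9(0.5), 9 + (-8)(0.5), -7 + 12(0.5)) = (-1.5, 5, -1)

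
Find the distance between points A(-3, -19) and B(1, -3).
Using the distance formula: d = sqrt((x₂-x₁)² + (y₂-y₁)²)
dx = 1 - (-3) = 4
dy = (-3) - (-19) = 16
d = sqrt(4² + 16²) = sqrt(16 + 256) = sqrt(272) = 16.49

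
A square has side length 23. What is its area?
Area = s²
Area = 23²
Area = 529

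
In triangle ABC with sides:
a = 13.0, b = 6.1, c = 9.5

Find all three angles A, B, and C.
By the law of cosines:
cos(A) = (b² + c² - a²)/(2bc) = -0.358412  →  A = 111°
cos(B) = (a² + c² - b²)/(2ac) = 0.898947  →  B = 25.98°
cos(C) = (a² + b² - c²)/(2ab) = 0.731148  →  C = 43.02°
Check: A + B + C = 180.0° ✓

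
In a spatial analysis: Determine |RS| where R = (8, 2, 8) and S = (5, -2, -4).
d = √[(-3)² + (-4)² + (-12)²] = √169 = 13.0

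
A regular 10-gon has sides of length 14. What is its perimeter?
Perimeter = number of sides * side length
Perimeter = 10 * 14
Perimeter = 140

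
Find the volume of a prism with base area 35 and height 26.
Volume = base area * height
Volume = 35 * 26
Volume = 910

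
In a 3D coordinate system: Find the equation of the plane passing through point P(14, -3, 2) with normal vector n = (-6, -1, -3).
d = n·P = (-6)(14) + (-1)(-3) + (-3)(2) = -87
Plane: -6x - y - 3z = -87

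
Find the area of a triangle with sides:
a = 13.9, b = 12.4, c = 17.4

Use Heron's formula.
s = (a+b+c)/2 = (13.9+12.4+17.4)/2 = 21.85
A = √(s(s-a)(s-b)(s-c)) = √(21.85·7.95·9.45·4.45)
A = √7304.83 = 85.47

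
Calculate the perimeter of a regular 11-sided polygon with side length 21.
Perimeter = number of sides * side length
Perimeter = 11 * 21
Perimeter = 231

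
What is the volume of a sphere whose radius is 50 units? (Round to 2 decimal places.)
Volume = (4/3) * pi * r³
Volume = (4/3) * pi * 50³
Volume = (4/3) * pi * 125000
Volume = 523598.78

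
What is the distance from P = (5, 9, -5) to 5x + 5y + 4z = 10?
d = |5(5) + 5(9) + 4(-5) - (10)| / √(5² + 5² + 4²) = 40/√66 = 4.924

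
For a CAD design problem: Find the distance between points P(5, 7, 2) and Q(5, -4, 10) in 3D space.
d = √[(0)² + (-11)² + (8)²] = √185 = 13.6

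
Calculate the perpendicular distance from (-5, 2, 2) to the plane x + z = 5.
d = |1(-5) + 0(2) + 1(2) - (5)| / √(1² + 0² + 1²) = 8/√2 = 5.657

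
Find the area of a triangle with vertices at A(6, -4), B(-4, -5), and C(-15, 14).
Using the coordinate formula: Area = (1/2)|x₁(y₂-y₃) + x₂(y₃-y₁) + x₃(y₁-y₂)|
Area = (1/2)|6((-5)-14) + (-4)(14-(-4)) + (-15)((-4)-(-5))|
Area = (1/2)|6*(-19) + (-4)*18 + (-15)*1|
Area = (1/2)|(-114) + (-72) + (-15)|
Area = (1/2)*201 = 100.50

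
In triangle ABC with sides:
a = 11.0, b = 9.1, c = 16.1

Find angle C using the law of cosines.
cos(C) = (a² + b² - c²)/(2ab)
cos(C) = (11.0² + 9.1² - 16.1²)/(2·11.0·9.1) = -55.4/200.2 = -0.276723
C = arccos(-0.276723) = 106.1°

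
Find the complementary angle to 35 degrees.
Complementary angles sum to 90 degrees.
Other angle = 90 - 35
Other angle = 55 degrees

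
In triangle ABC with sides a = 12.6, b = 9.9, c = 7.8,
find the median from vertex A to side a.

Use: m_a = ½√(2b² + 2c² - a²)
m_a = ½√(2·9.9² + 2·7.8² - 12.6²)
m_a = ½√(196.02 + 121.68 - 158.76) = ½√158.94 = 6.304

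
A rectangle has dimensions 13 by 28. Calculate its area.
Area = length * width
Area = 13 * 28
Area = 364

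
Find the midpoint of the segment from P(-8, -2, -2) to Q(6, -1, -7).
Midpoint = ((-8+6)/2, (-2-1)/2, (-2-7)/2) = (-1, -1.5, -4.5)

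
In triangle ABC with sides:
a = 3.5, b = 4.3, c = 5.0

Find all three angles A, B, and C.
By the law of cosines:
cos(A) = (b² + c² - a²)/(2bc) = 0.726512  →  A = 43.41°
cos(B) = (a² + c² - b²)/(2ac) = 0.536000  →  B = 57.59°
cos(C) = (a² + b² - c²)/(2ab) = 0.190698  →  C = 79.01°
Check: A + B + C = 180.0° ✓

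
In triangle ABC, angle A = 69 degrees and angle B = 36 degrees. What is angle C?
Sum of angles in a triangle = 180 degrees
Third angle = 180 - 69 - 36
Third angle = 75 degrees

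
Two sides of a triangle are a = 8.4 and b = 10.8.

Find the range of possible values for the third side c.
By the triangle inequality: |a - b| < c < a + b
|8.4 - 10.8| < c < 8.4 + 10.8
2.4 < c < 19.2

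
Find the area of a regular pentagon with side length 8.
For a regular 5-gon with side length s = 8:
Apothem a = s / (2*tan(pi/5)) = 8 / (2*tan(pi/5)) ≈ 5.5055
Perimeter P = 5 * 8 = 40
Area = (1/2) * P * a = (1/2) * 40 * 5.5055 = 110.11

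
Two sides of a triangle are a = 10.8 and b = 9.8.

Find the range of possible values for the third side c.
By the triangle inequality: |a - b| < c < a + b
|10.8 - 9.8| < c < 10.8 + 9.8
1 < c < 20.6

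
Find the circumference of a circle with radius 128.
Circumference = 2 * pi * r
Circumference = 2 * pi * 128
Circumference = 804.25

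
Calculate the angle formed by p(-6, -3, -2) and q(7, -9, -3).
p·q = -9, |p|² = 49, |q|² = 139
cos θ = -9/√6811 ≈ -0.1091
θ ≈ 96.26°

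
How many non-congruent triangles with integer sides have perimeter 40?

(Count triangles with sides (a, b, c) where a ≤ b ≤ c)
With a ≤ b ≤ c and a + b + c = 40, the triangle inequality a + b > c gives c < 40/2, so c ≤ 19.
Iterate a from 1 to ⌊p/3⌋ = 13; for each a, b ranges from a to ⌊(p−a)/2⌋ with c = p − a − b, keeping only c ≥ b.
Triples: (2, 19, 19), (3, 18, 19), (4, 17, 19), …
Count = 33 triangles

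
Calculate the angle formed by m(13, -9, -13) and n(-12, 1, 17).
m·n = -386, |m|² = 419, |n|² = 434
cos θ = -386/√181846 ≈ -0.9052
θ ≈ 154.8°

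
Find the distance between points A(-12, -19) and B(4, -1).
Using the distance formula: d = sqrt((x₂-x₁)² + (y₂-y₁)²)
dx = 4 - (-12) = 16
dy = (-1) - (-19) = 18
d = sqrt(16² + 18²) = sqrt(256 + 324) = sqrt(580) = 24.08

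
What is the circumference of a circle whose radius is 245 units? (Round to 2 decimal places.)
Circumference = 2 * pi * r
Circumference = 2 * pi * 245
Circumference = 1539.38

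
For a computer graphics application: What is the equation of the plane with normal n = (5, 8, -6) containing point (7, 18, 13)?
d = n·P = (5)(7) + (8)(18) + (-6)(13) = 101
Plane: 5x + 8y - 6z = 101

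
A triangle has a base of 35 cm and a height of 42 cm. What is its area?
Area = (1/2) * base * height
Area = (1/2) * 35 * 42
Area = 735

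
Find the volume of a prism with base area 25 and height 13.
Volume = base area * height
Volume = 25 * 13
Volume = 325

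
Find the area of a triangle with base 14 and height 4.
Area = (1/2) * base * height
Area = (1/2) * 14 * 4
Area = 28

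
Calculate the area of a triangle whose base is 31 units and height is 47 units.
Area = (1/2) * base * height
Area = (1/2) * 31 * 47
Area = 728.50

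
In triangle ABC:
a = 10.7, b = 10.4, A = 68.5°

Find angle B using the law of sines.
sin(B)/b = sin(A)/a
sin(B) = b·sin(A)/a = 10.4·sin(68.5°)/10.7 = 0.904331
B = arcsin(0.904331) = 64.73°  (b ≤ a, so B ≤ A and the acute solution is unique)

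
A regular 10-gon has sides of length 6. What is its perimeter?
Perimeter = number of sides * side length
Perimeter = 10 * 6
Perimeter = 60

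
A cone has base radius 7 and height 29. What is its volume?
Volume = (1/3) * pi * r² * h
Volume = (1/3) * pi * 7² * 29
Volume = (1/3) * pi * 49 * 29
Volume = (1/3) * pi * 1421
Volume = 1488.07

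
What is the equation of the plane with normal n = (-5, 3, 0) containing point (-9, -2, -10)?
d = n·P = (-5)(-9) + (3)(-2) + (0)(-10) = 39
Plane: -5x + 3y = 39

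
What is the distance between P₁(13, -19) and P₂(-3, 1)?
Using the distance formula: d = sqrt((x₂-x₁)² + (y₂-y₁)²)
dx = (-3) - 13 = -16
dy = 1 - (-19) = 20
d = sqrt((-16)² + 20²) = sqrt(256 + 400) = sqrt(656) = 25.61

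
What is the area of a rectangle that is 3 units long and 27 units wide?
Area = length * width
Area = 3 * 27
Area = 81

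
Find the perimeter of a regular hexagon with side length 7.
Perimeter = number of sides * side length
Perimeter = 6 * 7
Perimeter = 42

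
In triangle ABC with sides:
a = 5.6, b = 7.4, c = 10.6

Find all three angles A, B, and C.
By the law of cosines:
cos(A) = (b² + c² - a²)/(2bc) = 0.865375  →  A = 30.07°
cos(B) = (a² + c² - b²)/(2ac) = 0.749326  →  B = 41.47°
cos(C) = (a² + b² - c²)/(2ab) = -0.316602  →  C = 108.5°
Check: A + B + C = 180.0° ✓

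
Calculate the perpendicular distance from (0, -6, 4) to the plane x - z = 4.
d = |1(0) + 0(-6) + (-1)(4) - (4)| / √(1² + 0² + (-1)²) = 8/√2 = 5.657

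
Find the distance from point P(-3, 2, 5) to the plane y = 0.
d = |0(-3) + 1(2) + 0(5) - (0)| / √(0² + 1² + 0²) = 2/√1 = 2.0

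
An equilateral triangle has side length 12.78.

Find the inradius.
For an equilateral triangle, r = s/(2√3) where s is the side.
r = 12.78/(2√3) = 12.78/3.464102 = 3.689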